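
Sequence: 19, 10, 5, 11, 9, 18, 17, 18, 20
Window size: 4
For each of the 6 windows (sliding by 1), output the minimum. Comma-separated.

5, 5, 5, 9, 9, 17

Sliding a size-4 window across the 9 values:
(19, 10, 5, 11) → min 5
(10, 5, 11, 9) → min 5
(5, 11, 9, 18) → min 5
(11, 9, 18, 17) → min 9
(9, 18, 17, 18) → min 9
(18, 17, 18, 20) → min 17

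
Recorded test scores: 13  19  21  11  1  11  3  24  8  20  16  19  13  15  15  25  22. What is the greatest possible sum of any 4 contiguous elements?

77

Window sums for each of the 14 positions:
13 19 21 11 → sum 64
19 21 11 1 → sum 52
21 11 1 11 → sum 44
11 1 11 3 → sum 26
1 11 3 24 → sum 39
11 3 24 8 → sum 46
3 24 8 20 → sum 55
24 8 20 16 → sum 68
8 20 16 19 → sum 63
20 16 19 13 → sum 68
16 19 13 15 → sum 63
19 13 15 15 → sum 62
13 15 15 25 → sum 68
15 15 25 22 → sum 77
Greatest of these is 77.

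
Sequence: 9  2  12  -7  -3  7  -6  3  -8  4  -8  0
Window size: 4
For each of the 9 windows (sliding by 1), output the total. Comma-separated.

16, 4, 9, -9, 1, -4, -7, -9, -12

Sliding a size-4 window across the 12 values:
(9, 2, 12, -7) → sum 16
(2, 12, -7, -3) → sum 4
(12, -7, -3, 7) → sum 9
(-7, -3, 7, -6) → sum -9
(-3, 7, -6, 3) → sum 1
(7, -6, 3, -8) → sum -4
(-6, 3, -8, 4) → sum -7
(3, -8, 4, -8) → sum -9
(-8, 4, -8, 0) → sum -12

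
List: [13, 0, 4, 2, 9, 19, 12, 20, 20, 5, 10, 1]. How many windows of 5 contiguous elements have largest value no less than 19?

7

(13, 0, 4, 2, 9) → max 13
(0, 4, 2, 9, 19) → max 19  ≥ 19 ✓
(4, 2, 9, 19, 12) → max 19  ≥ 19 ✓
(2, 9, 19, 12, 20) → max 20  ≥ 19 ✓
(9, 19, 12, 20, 20) → max 20  ≥ 19 ✓
(19, 12, 20, 20, 5) → max 20  ≥ 19 ✓
(12, 20, 20, 5, 10) → max 20  ≥ 19 ✓
(20, 20, 5, 10, 1) → max 20  ≥ 19 ✓
7 windows satisfy the condition.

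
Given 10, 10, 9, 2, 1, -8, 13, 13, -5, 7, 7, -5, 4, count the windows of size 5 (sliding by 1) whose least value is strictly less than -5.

[10, 10, 9, 2, 1] → min 1
[10, 9, 2, 1, -8] → min -8  < -5 ✓
[9, 2, 1, -8, 13] → min -8  < -5 ✓
[2, 1, -8, 13, 13] → min -8  < -5 ✓
[1, -8, 13, 13, -5] → min -8  < -5 ✓
[-8, 13, 13, -5, 7] → min -8  < -5 ✓
[13, 13, -5, 7, 7] → min -5
[13, -5, 7, 7, -5] → min -5
[-5, 7, 7, -5, 4] → min -5
5 windows satisfy the condition.

5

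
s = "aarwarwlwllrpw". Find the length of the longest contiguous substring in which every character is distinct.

[a] len 1
[a] len 1
[a, r] len 2
[a, r, w] len 3
[r, w, a] len 3
[w, a, r] len 3
[a, r, w] len 3
[a, r, w, l] len 4
[l, w] len 2
[w, l] len 2
[l] len 1
[l, r] len 2
[l, r, p] len 3
[l, r, p, w] len 4
Longest all-distinct length: 4.

4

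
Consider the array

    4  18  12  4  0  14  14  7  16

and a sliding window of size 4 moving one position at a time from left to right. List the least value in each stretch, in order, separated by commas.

4, 0, 0, 0, 0, 7

4 18 12 4 → min 4
18 12 4 0 → min 0
12 4 0 14 → min 0
4 0 14 14 → min 0
0 14 14 7 → min 0
14 14 7 16 → min 7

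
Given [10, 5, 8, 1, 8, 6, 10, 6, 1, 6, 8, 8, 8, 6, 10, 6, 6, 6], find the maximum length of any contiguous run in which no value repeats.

[10] len 1
[10, 5] len 2
[10, 5, 8] len 3
[10, 5, 8, 1] len 4
[1, 8] len 2
[1, 8, 6] len 3
[1, 8, 6, 10] len 4
[10, 6] len 2
[10, 6, 1] len 3
[1, 6] len 2
[1, 6, 8] len 3
[8] len 1
[8] len 1
[8, 6] len 2
[8, 6, 10] len 3
[10, 6] len 2
[6] len 1
[6] len 1
Longest all-distinct length: 4.

4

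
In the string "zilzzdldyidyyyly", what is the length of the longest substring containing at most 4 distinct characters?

[z] 1 distinct, len 1
[z, i] 2 distinct, len 2
[z, i, l] 3 distinct, len 3
[z, i, l, z] 3 distinct, len 4
[z, i, l, z, z] 3 distinct, len 5
[z, i, l, z, z, d] 4 distinct, len 6
[z, i, l, z, z, d, l] 4 distinct, len 7
[z, i, l, z, z, d, l, d] 4 distinct, len 8
[l, z, z, d, l, d, y] 4 distinct, len 7
[d, l, d, y, i] 4 distinct, len 5
[d, l, d, y, i, d] 4 distinct, len 6
[d, l, d, y, i, d, y] 4 distinct, len 7
[d, l, d, y, i, d, y, y] 4 distinct, len 8
[d, l, d, y, i, d, y, y, y] 4 distinct, len 9
[d, l, d, y, i, d, y, y, y, l] 4 distinct, len 10
[d, l, d, y, i, d, y, y, y, l, y] 4 distinct, len 11
Longest length with ≤4 distinct: 11.

11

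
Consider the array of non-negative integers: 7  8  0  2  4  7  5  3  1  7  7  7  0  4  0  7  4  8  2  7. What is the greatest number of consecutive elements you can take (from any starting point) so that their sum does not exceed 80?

add 7: [7] sum 7, len 1
add 8: [7, 8] sum 15, len 2
add 0: [7, 8, 0] sum 15, len 3
add 2: [7, 8, 0, 2] sum 17, len 4
add 4: [7, 8, 0, 2, 4] sum 21, len 5
add 7: [7, 8, 0, 2, 4, 7] sum 28, len 6
add 5: [7, 8, 0, 2, 4, 7, 5] sum 33, len 7
add 3: [7, 8, 0, 2, 4, 7, 5, 3] sum 36, len 8
add 1: [7, 8, 0, 2, 4, 7, 5, 3, 1] sum 37, len 9
add 7: [7, 8, 0, 2, 4, 7, 5, 3, 1, 7] sum 44, len 10
add 7: [7, 8, 0, 2, 4, 7, 5, 3, 1, 7, 7] sum 51, len 11
add 7: [7, 8, 0, 2, 4, 7, 5, 3, 1, 7, 7, 7] sum 58, len 12
add 0: [7, 8, 0, 2, 4, 7, 5, 3, 1, 7, 7, 7, 0] sum 58, len 13
add 4: [7, 8, 0, 2, 4, 7, 5, 3, 1, 7, 7, 7, 0, 4] sum 62, len 14
add 0: [7, 8, 0, 2, 4, 7, 5, 3, 1, 7, 7, 7, 0, 4, 0] sum 62, len 15
add 7: [7, 8, 0, 2, 4, 7, 5, 3, 1, 7, 7, 7, 0, 4, 0, 7] sum 69, len 16
add 4: [7, 8, 0, 2, 4, 7, 5, 3, 1, 7, 7, 7, 0, 4, 0, 7, 4] sum 73, len 17
add 8: [8, 0, 2, 4, 7, 5, 3, 1, 7, 7, 7, 0, 4, 0, 7, 4, 8] sum 74, len 17
add 2: [8, 0, 2, 4, 7, 5, 3, 1, 7, 7, 7, 0, 4, 0, 7, 4, 8, 2] sum 76, len 18
add 7: [0, 2, 4, 7, 5, 3, 1, 7, 7, 7, 0, 4, 0, 7, 4, 8, 2, 7] sum 75, len 18
Longest length seen: 18.

18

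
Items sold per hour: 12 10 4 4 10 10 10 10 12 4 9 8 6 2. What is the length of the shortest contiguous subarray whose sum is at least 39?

add 12: running sum 12 < 39
add 10: running sum 22 < 39
add 4: running sum 26 < 39
add 4: running sum 30 < 39
end 4: [12, 10, 4, 4, 10] sum 40, len 5
end 5: [12, 10, 4, 4, 10, 10] sum 50, len 6
end 6: [10, 4, 4, 10, 10, 10] sum 48, len 6
end 7: [10, 10, 10, 10] sum 40, len 4
end 8: [10, 10, 10, 12] sum 42, len 4
end 9: [10, 10, 10, 12, 4] sum 46, len 5
end 10: [10, 10, 12, 4, 9] sum 45, len 5
end 11: [10, 12, 4, 9, 8] sum 43, len 5
end 12: [12, 4, 9, 8, 6] sum 39, len 5
end 13: [12, 4, 9, 8, 6, 2] sum 41, len 6
Shortest qualifying length: 4.

4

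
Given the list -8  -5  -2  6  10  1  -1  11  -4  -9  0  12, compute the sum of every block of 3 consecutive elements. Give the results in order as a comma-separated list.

-15, -1, 14, 17, 10, 11, 6, -2, -13, 3

-8 -5 -2 → sum -15
-5 -2 6 → sum -1
-2 6 10 → sum 14
6 10 1 → sum 17
10 1 -1 → sum 10
1 -1 11 → sum 11
-1 11 -4 → sum 6
11 -4 -9 → sum -2
-4 -9 0 → sum -13
-9 0 12 → sum 3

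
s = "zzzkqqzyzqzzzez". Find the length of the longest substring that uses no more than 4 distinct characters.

add z: window [z] (1 distinct), len 1
add z: window [z, z] (1 distinct), len 2
add z: window [z, z, z] (1 distinct), len 3
add k: window [z, z, z, k] (2 distinct), len 4
add q: window [z, z, z, k, q] (3 distinct), len 5
add q: window [z, z, z, k, q, q] (3 distinct), len 6
add z: window [z, z, z, k, q, q, z] (3 distinct), len 7
add y: window [z, z, z, k, q, q, z, y] (4 distinct), len 8
add z: window [z, z, z, k, q, q, z, y, z] (4 distinct), len 9
add q: window [z, z, z, k, q, q, z, y, z, q] (4 distinct), len 10
add z: window [z, z, z, k, q, q, z, y, z, q, z] (4 distinct), len 11
add z: window [z, z, z, k, q, q, z, y, z, q, z, z] (4 distinct), len 12
add z: window [z, z, z, k, q, q, z, y, z, q, z, z, z] (4 distinct), len 13
add e: window [q, q, z, y, z, q, z, z, z, e] (4 distinct), len 10
add z: window [q, q, z, y, z, q, z, z, z, e, z] (4 distinct), len 11
Longest length with ≤4 distinct: 13.

13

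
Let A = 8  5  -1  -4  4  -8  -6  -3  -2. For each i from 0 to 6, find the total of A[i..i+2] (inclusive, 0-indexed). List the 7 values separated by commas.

Sliding a size-3 window across the 9 values:
[8, 5, -1] → sum 12
[5, -1, -4] → sum 0
[-1, -4, 4] → sum -1
[-4, 4, -8] → sum -8
[4, -8, -6] → sum -10
[-8, -6, -3] → sum -17
[-6, -3, -2] → sum -11

12, 0, -1, -8, -10, -17, -11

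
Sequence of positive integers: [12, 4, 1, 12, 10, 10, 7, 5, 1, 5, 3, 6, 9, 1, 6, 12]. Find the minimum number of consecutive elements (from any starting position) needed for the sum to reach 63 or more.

10

add 12: running sum 12 < 63
add 4: running sum 16 < 63
add 1: running sum 17 < 63
add 12: running sum 29 < 63
add 10: running sum 39 < 63
add 10: running sum 49 < 63
add 7: running sum 56 < 63
add 5: running sum 61 < 63
add 1: running sum 62 < 63
add 5: shortest ending here [12, 4, 1, 12, 10, 10, 7, 5, 1, 5] sum 67, len 10
add 3: shortest ending here [12, 4, 1, 12, 10, 10, 7, 5, 1, 5, 3] sum 70, len 11
add 6: shortest ending here [4, 1, 12, 10, 10, 7, 5, 1, 5, 3, 6] sum 64, len 11
add 9: shortest ending here [12, 10, 10, 7, 5, 1, 5, 3, 6, 9] sum 68, len 10
add 1: shortest ending here [12, 10, 10, 7, 5, 1, 5, 3, 6, 9, 1] sum 69, len 11
add 6: shortest ending here [10, 10, 7, 5, 1, 5, 3, 6, 9, 1, 6] sum 63, len 11
add 12: shortest ending here [10, 7, 5, 1, 5, 3, 6, 9, 1, 6, 12] sum 65, len 11
Shortest qualifying length: 10.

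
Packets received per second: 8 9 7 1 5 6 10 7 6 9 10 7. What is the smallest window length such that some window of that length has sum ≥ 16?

Extend right; whenever the sum reaches 16, record the length and shrink from the left:
add 8: running sum 8 < 16
add 9: shortest ending here [8, 9] sum 17, len 2
add 7: shortest ending here [9, 7] sum 16, len 2
add 1: shortest ending here [9, 7, 1] sum 17, len 3
add 5: shortest ending here [9, 7, 1, 5] sum 22, len 4
add 6: shortest ending here [7, 1, 5, 6] sum 19, len 4
add 10: shortest ending here [6, 10] sum 16, len 2
add 7: shortest ending here [10, 7] sum 17, len 2
add 6: shortest ending here [10, 7, 6] sum 23, len 3
add 9: shortest ending here [7, 6, 9] sum 22, len 3
add 10: shortest ending here [9, 10] sum 19, len 2
add 7: shortest ending here [10, 7] sum 17, len 2
Shortest qualifying length: 2.

2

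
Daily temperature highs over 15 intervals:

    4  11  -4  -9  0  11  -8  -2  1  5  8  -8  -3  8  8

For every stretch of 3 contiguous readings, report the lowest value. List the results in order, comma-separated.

-4, -9, -9, -9, -8, -8, -8, -2, 1, -8, -8, -8, -3

4 11 -4 → min -4
11 -4 -9 → min -9
-4 -9 0 → min -9
-9 0 11 → min -9
0 11 -8 → min -8
11 -8 -2 → min -8
-8 -2 1 → min -8
-2 1 5 → min -2
1 5 8 → min 1
5 8 -8 → min -8
8 -8 -3 → min -8
-8 -3 8 → min -8
-3 8 8 → min -3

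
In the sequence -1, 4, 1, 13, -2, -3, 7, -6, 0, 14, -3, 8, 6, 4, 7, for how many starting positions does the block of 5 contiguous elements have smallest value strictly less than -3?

-1 4 1 13 -2 → min -2
4 1 13 -2 -3 → min -3
1 13 -2 -3 7 → min -3
13 -2 -3 7 -6 → min -6  < -3 ✓
-2 -3 7 -6 0 → min -6  < -3 ✓
-3 7 -6 0 14 → min -6  < -3 ✓
7 -6 0 14 -3 → min -6  < -3 ✓
-6 0 14 -3 8 → min -6  < -3 ✓
0 14 -3 8 6 → min -3
14 -3 8 6 4 → min -3
-3 8 6 4 7 → min -3
5 windows satisfy the condition.

5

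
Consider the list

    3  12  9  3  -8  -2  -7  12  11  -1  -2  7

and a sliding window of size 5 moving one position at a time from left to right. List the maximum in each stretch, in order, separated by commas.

3 12 9 3 -8 → max 12
12 9 3 -8 -2 → max 12
9 3 -8 -2 -7 → max 9
3 -8 -2 -7 12 → max 12
-8 -2 -7 12 11 → max 12
-2 -7 12 11 -1 → max 12
-7 12 11 -1 -2 → max 12
12 11 -1 -2 7 → max 12

12, 12, 9, 12, 12, 12, 12, 12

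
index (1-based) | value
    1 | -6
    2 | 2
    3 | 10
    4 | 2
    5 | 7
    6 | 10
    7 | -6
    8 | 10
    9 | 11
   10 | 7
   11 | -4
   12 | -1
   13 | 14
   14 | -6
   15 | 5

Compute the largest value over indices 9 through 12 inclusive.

Elements at indices 9..12: 11, 7, -4, -1
max(11, 7, -4, -1) = 11

11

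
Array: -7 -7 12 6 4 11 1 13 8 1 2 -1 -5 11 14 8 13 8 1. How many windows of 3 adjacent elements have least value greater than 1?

(-7, -7, 12) → min -7
(-7, 12, 6) → min -7
(12, 6, 4) → min 4  > 1 ✓
(6, 4, 11) → min 4  > 1 ✓
(4, 11, 1) → min 1
(11, 1, 13) → min 1
(1, 13, 8) → min 1
(13, 8, 1) → min 1
(8, 1, 2) → min 1
(1, 2, -1) → min -1
(2, -1, -5) → min -5
(-1, -5, 11) → min -5
(-5, 11, 14) → min -5
(11, 14, 8) → min 8  > 1 ✓
(14, 8, 13) → min 8  > 1 ✓
(8, 13, 8) → min 8  > 1 ✓
(13, 8, 1) → min 1
5 windows satisfy the condition.

5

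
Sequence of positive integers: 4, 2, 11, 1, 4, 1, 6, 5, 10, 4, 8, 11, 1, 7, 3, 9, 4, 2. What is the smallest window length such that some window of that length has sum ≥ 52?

Extend right; whenever the sum reaches 52, record the length and shrink from the left:
add 4: running sum 4 < 52
add 2: running sum 6 < 52
add 11: running sum 17 < 52
add 1: running sum 18 < 52
add 4: running sum 22 < 52
add 1: running sum 23 < 52
add 6: running sum 29 < 52
add 5: running sum 34 < 52
add 10: running sum 44 < 52
add 4: running sum 48 < 52
end 10: [2, 11, 1, 4, 1, 6, 5, 10, 4, 8] sum 52, len 10
end 11: [11, 1, 4, 1, 6, 5, 10, 4, 8, 11] sum 61, len 10
end 12: [11, 1, 4, 1, 6, 5, 10, 4, 8, 11, 1] sum 62, len 11
end 13: [6, 5, 10, 4, 8, 11, 1, 7] sum 52, len 8
end 14: [6, 5, 10, 4, 8, 11, 1, 7, 3] sum 55, len 9
end 15: [10, 4, 8, 11, 1, 7, 3, 9] sum 53, len 8
end 16: [10, 4, 8, 11, 1, 7, 3, 9, 4] sum 57, len 9
end 17: [10, 4, 8, 11, 1, 7, 3, 9, 4, 2] sum 59, len 10
Shortest qualifying length: 8.

8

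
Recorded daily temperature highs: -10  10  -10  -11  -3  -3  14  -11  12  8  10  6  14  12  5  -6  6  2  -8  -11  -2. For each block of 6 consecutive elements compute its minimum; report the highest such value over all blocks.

6

Each size-6 window and its min:
-10 10 -10 -11 -3 -3 → min -11
10 -10 -11 -3 -3 14 → min -11
-10 -11 -3 -3 14 -11 → min -11
-11 -3 -3 14 -11 12 → min -11
-3 -3 14 -11 12 8 → min -11
-3 14 -11 12 8 10 → min -11
14 -11 12 8 10 6 → min -11
-11 12 8 10 6 14 → min -11
12 8 10 6 14 12 → min 6
8 10 6 14 12 5 → min 5
10 6 14 12 5 -6 → min -6
6 14 12 5 -6 6 → min -6
14 12 5 -6 6 2 → min -6
12 5 -6 6 2 -8 → min -8
5 -6 6 2 -8 -11 → min -11
-6 6 2 -8 -11 -2 → min -11
Highest of these is 6.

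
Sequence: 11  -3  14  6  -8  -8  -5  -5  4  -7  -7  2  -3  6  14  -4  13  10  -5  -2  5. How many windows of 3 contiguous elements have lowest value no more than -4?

15

11 -3 14 → min -3
-3 14 6 → min -3
14 6 -8 → min -8  ≤ -4 ✓
6 -8 -8 → min -8  ≤ -4 ✓
-8 -8 -5 → min -8  ≤ -4 ✓
-8 -5 -5 → min -8  ≤ -4 ✓
-5 -5 4 → min -5  ≤ -4 ✓
-5 4 -7 → min -7  ≤ -4 ✓
4 -7 -7 → min -7  ≤ -4 ✓
-7 -7 2 → min -7  ≤ -4 ✓
-7 2 -3 → min -7  ≤ -4 ✓
2 -3 6 → min -3
-3 6 14 → min -3
6 14 -4 → min -4  ≤ -4 ✓
14 -4 13 → min -4  ≤ -4 ✓
-4 13 10 → min -4  ≤ -4 ✓
13 10 -5 → min -5  ≤ -4 ✓
10 -5 -2 → min -5  ≤ -4 ✓
-5 -2 5 → min -5  ≤ -4 ✓
15 windows satisfy the condition.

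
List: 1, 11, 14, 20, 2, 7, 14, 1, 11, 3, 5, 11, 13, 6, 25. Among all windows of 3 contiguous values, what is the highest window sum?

Each size-3 window and its sum:
1 11 14 → sum 26
11 14 20 → sum 45
14 20 2 → sum 36
20 2 7 → sum 29
2 7 14 → sum 23
7 14 1 → sum 22
14 1 11 → sum 26
1 11 3 → sum 15
11 3 5 → sum 19
3 5 11 → sum 19
5 11 13 → sum 29
11 13 6 → sum 30
13 6 25 → sum 44
Highest of these is 45.

45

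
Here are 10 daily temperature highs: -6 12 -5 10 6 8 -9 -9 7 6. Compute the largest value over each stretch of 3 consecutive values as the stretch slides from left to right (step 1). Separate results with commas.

12, 12, 10, 10, 8, 8, 7, 7

Sliding a size-3 window across the 10 values:
-6 12 -5 → max 12
12 -5 10 → max 12
-5 10 6 → max 10
10 6 8 → max 10
6 8 -9 → max 8
8 -9 -9 → max 8
-9 -9 7 → max 7
-9 7 6 → max 7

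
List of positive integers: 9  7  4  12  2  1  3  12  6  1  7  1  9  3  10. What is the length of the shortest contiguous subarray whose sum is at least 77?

Extend right; whenever the sum reaches 77, record the length and shrink from the left:
add 9: running sum 9 < 77
add 7: running sum 16 < 77
add 4: running sum 20 < 77
add 12: running sum 32 < 77
add 2: running sum 34 < 77
add 1: running sum 35 < 77
add 3: running sum 38 < 77
add 12: running sum 50 < 77
add 6: running sum 56 < 77
add 1: running sum 57 < 77
add 7: running sum 64 < 77
add 1: running sum 65 < 77
add 9: running sum 74 < 77
end 13: [9, 7, 4, 12, 2, 1, 3, 12, 6, 1, 7, 1, 9, 3] sum 77, len 14
end 14: [7, 4, 12, 2, 1, 3, 12, 6, 1, 7, 1, 9, 3, 10] sum 78, len 14
Shortest qualifying length: 14.

14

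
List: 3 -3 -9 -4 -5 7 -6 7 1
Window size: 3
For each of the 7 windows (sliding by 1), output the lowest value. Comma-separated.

-9, -9, -9, -5, -6, -6, -6

[3, -3, -9] → min -9
[-3, -9, -4] → min -9
[-9, -4, -5] → min -9
[-4, -5, 7] → min -5
[-5, 7, -6] → min -6
[7, -6, 7] → min -6
[-6, 7, 1] → min -6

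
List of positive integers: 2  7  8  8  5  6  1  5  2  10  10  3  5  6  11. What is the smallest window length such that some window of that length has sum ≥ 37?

add 2: running sum 2 < 37
add 7: running sum 9 < 37
add 8: running sum 17 < 37
add 8: running sum 25 < 37
add 5: running sum 30 < 37
add 6: running sum 36 < 37
add 1: shortest ending here [2, 7, 8, 8, 5, 6, 1] sum 37, len 7
add 5: shortest ending here [7, 8, 8, 5, 6, 1, 5] sum 40, len 7
add 2: shortest ending here [7, 8, 8, 5, 6, 1, 5, 2] sum 42, len 8
add 10: shortest ending here [8, 5, 6, 1, 5, 2, 10] sum 37, len 7
add 10: shortest ending here [5, 6, 1, 5, 2, 10, 10] sum 39, len 7
add 3: shortest ending here [6, 1, 5, 2, 10, 10, 3] sum 37, len 7
add 5: shortest ending here [6, 1, 5, 2, 10, 10, 3, 5] sum 42, len 8
add 6: shortest ending here [5, 2, 10, 10, 3, 5, 6] sum 41, len 7
add 11: shortest ending here [10, 10, 3, 5, 6, 11] sum 45, len 6
Shortest qualifying length: 6.

6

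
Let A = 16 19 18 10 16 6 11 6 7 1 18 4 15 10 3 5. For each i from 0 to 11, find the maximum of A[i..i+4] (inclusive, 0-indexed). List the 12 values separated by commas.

Sliding a size-5 window across the 16 values:
16 19 18 10 16 → max 19
19 18 10 16 6 → max 19
18 10 16 6 11 → max 18
10 16 6 11 6 → max 16
16 6 11 6 7 → max 16
6 11 6 7 1 → max 11
11 6 7 1 18 → max 18
6 7 1 18 4 → max 18
7 1 18 4 15 → max 18
1 18 4 15 10 → max 18
18 4 15 10 3 → max 18
4 15 10 3 5 → max 15

19, 19, 18, 16, 16, 11, 18, 18, 18, 18, 18, 15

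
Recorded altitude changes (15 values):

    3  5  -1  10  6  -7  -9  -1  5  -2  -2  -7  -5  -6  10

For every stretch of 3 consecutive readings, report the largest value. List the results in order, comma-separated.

5, 10, 10, 10, 6, -1, 5, 5, 5, -2, -2, -5, 10

Sliding a size-3 window across the 15 values:
(3, 5, -1) → max 5
(5, -1, 10) → max 10
(-1, 10, 6) → max 10
(10, 6, -7) → max 10
(6, -7, -9) → max 6
(-7, -9, -1) → max -1
(-9, -1, 5) → max 5
(-1, 5, -2) → max 5
(5, -2, -2) → max 5
(-2, -2, -7) → max -2
(-2, -7, -5) → max -2
(-7, -5, -6) → max -5
(-5, -6, 10) → max 10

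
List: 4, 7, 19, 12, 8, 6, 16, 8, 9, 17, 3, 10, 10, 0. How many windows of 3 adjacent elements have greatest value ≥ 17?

6

(4, 7, 19) → max 19  ≥ 17 ✓
(7, 19, 12) → max 19  ≥ 17 ✓
(19, 12, 8) → max 19  ≥ 17 ✓
(12, 8, 6) → max 12
(8, 6, 16) → max 16
(6, 16, 8) → max 16
(16, 8, 9) → max 16
(8, 9, 17) → max 17  ≥ 17 ✓
(9, 17, 3) → max 17  ≥ 17 ✓
(17, 3, 10) → max 17  ≥ 17 ✓
(3, 10, 10) → max 10
(10, 10, 0) → max 10
6 windows satisfy the condition.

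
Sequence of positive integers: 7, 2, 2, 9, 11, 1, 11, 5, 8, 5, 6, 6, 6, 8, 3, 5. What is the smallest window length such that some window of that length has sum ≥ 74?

11

add 7: running sum 7 < 74
add 2: running sum 9 < 74
add 2: running sum 11 < 74
add 9: running sum 20 < 74
add 11: running sum 31 < 74
add 1: running sum 32 < 74
add 11: running sum 43 < 74
add 5: running sum 48 < 74
add 8: running sum 56 < 74
add 5: running sum 61 < 74
add 6: running sum 67 < 74
add 6: running sum 73 < 74
end 12: [7, 2, 2, 9, 11, 1, 11, 5, 8, 5, 6, 6, 6] sum 79, len 13
end 13: [9, 11, 1, 11, 5, 8, 5, 6, 6, 6, 8] sum 76, len 11
end 14: [9, 11, 1, 11, 5, 8, 5, 6, 6, 6, 8, 3] sum 79, len 12
end 15: [11, 1, 11, 5, 8, 5, 6, 6, 6, 8, 3, 5] sum 75, len 12
Shortest qualifying length: 11.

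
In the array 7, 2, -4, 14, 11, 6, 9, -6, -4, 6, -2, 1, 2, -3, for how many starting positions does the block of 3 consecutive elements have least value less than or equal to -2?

[7, 2, -4] → min -4  ≤ -2 ✓
[2, -4, 14] → min -4  ≤ -2 ✓
[-4, 14, 11] → min -4  ≤ -2 ✓
[14, 11, 6] → min 6
[11, 6, 9] → min 6
[6, 9, -6] → min -6  ≤ -2 ✓
[9, -6, -4] → min -6  ≤ -2 ✓
[-6, -4, 6] → min -6  ≤ -2 ✓
[-4, 6, -2] → min -4  ≤ -2 ✓
[6, -2, 1] → min -2  ≤ -2 ✓
[-2, 1, 2] → min -2  ≤ -2 ✓
[1, 2, -3] → min -3  ≤ -2 ✓
10 windows satisfy the condition.

10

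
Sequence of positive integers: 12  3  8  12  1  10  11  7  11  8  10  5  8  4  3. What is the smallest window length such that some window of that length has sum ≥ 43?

Extend right; whenever the sum reaches 43, record the length and shrink from the left:
add 12: running sum 12 < 43
add 3: running sum 15 < 43
add 8: running sum 23 < 43
add 12: running sum 35 < 43
add 1: running sum 36 < 43
end 5: [12, 3, 8, 12, 1, 10] sum 46, len 6
end 6: [3, 8, 12, 1, 10, 11] sum 45, len 6
end 7: [8, 12, 1, 10, 11, 7] sum 49, len 6
end 8: [12, 1, 10, 11, 7, 11] sum 52, len 6
end 9: [10, 11, 7, 11, 8] sum 47, len 5
end 10: [11, 7, 11, 8, 10] sum 47, len 5
end 11: [11, 7, 11, 8, 10, 5] sum 52, len 6
end 12: [7, 11, 8, 10, 5, 8] sum 49, len 6
end 13: [11, 8, 10, 5, 8, 4] sum 46, len 6
end 14: [11, 8, 10, 5, 8, 4, 3] sum 49, len 7
Shortest qualifying length: 5.

5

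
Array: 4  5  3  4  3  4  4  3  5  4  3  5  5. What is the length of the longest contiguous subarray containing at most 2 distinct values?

Extend right; when distinct count exceeds 2, shrink from the left:
add 4: window [4] (1 distinct), len 1
add 5: window [4, 5] (2 distinct), len 2
add 3: window [5, 3] (2 distinct), len 2
add 4: window [3, 4] (2 distinct), len 2
add 3: window [3, 4, 3] (2 distinct), len 3
add 4: window [3, 4, 3, 4] (2 distinct), len 4
add 4: window [3, 4, 3, 4, 4] (2 distinct), len 5
add 3: window [3, 4, 3, 4, 4, 3] (2 distinct), len 6
add 5: window [3, 5] (2 distinct), len 2
add 4: window [5, 4] (2 distinct), len 2
add 3: window [4, 3] (2 distinct), len 2
add 5: window [3, 5] (2 distinct), len 2
add 5: window [3, 5, 5] (2 distinct), len 3
Longest length with ≤2 distinct: 6.

6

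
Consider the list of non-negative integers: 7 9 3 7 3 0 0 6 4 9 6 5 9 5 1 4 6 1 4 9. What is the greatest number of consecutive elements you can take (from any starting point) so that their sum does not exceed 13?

add 7: [7] sum 7, len 1
add 9: [9] sum 9, len 1
add 3: [9, 3] sum 12, len 2
add 7: [3, 7] sum 10, len 2
add 3: [3, 7, 3] sum 13, len 3
add 0: [3, 7, 3, 0] sum 13, len 4
add 0: [3, 7, 3, 0, 0] sum 13, len 5
add 6: [3, 0, 0, 6] sum 9, len 4
add 4: [3, 0, 0, 6, 4] sum 13, len 5
add 9: [4, 9] sum 13, len 2
add 6: [6] sum 6, len 1
add 5: [6, 5] sum 11, len 2
add 9: [9] sum 9, len 1
add 5: [5] sum 5, len 1
add 1: [5, 1] sum 6, len 2
add 4: [5, 1, 4] sum 10, len 3
add 6: [1, 4, 6] sum 11, len 3
add 1: [1, 4, 6, 1] sum 12, len 4
add 4: [6, 1, 4] sum 11, len 3
add 9: [4, 9] sum 13, len 2
Longest length seen: 5.

5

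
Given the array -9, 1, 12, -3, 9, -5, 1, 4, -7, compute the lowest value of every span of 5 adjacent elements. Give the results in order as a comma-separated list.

-9, -5, -5, -5, -7

(-9, 1, 12, -3, 9) → min -9
(1, 12, -3, 9, -5) → min -5
(12, -3, 9, -5, 1) → min -5
(-3, 9, -5, 1, 4) → min -5
(9, -5, 1, 4, -7) → min -7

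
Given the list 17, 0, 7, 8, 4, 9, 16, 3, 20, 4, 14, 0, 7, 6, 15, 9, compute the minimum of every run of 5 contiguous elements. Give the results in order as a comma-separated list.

Sliding a size-5 window across the 16 values:
(17, 0, 7, 8, 4) → min 0
(0, 7, 8, 4, 9) → min 0
(7, 8, 4, 9, 16) → min 4
(8, 4, 9, 16, 3) → min 3
(4, 9, 16, 3, 20) → min 3
(9, 16, 3, 20, 4) → min 3
(16, 3, 20, 4, 14) → min 3
(3, 20, 4, 14, 0) → min 0
(20, 4, 14, 0, 7) → min 0
(4, 14, 0, 7, 6) → min 0
(14, 0, 7, 6, 15) → min 0
(0, 7, 6, 15, 9) → min 0

0, 0, 4, 3, 3, 3, 3, 0, 0, 0, 0, 0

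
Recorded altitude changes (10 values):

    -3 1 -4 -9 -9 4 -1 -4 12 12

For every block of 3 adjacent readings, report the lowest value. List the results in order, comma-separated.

Sliding a size-3 window across the 10 values:
[-3, 1, -4] → min -4
[1, -4, -9] → min -9
[-4, -9, -9] → min -9
[-9, -9, 4] → min -9
[-9, 4, -1] → min -9
[4, -1, -4] → min -4
[-1, -4, 12] → min -4
[-4, 12, 12] → min -4

-4, -9, -9, -9, -9, -4, -4, -4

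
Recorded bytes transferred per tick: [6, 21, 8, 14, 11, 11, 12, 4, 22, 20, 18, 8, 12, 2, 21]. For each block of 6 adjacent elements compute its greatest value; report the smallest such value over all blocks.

Each size-6 window and its max:
(6, 21, 8, 14, 11, 11) → max 21
(21, 8, 14, 11, 11, 12) → max 21
(8, 14, 11, 11, 12, 4) → max 14
(14, 11, 11, 12, 4, 22) → max 22
(11, 11, 12, 4, 22, 20) → max 22
(11, 12, 4, 22, 20, 18) → max 22
(12, 4, 22, 20, 18, 8) → max 22
(4, 22, 20, 18, 8, 12) → max 22
(22, 20, 18, 8, 12, 2) → max 22
(20, 18, 8, 12, 2, 21) → max 21
Smallest of these is 14.

14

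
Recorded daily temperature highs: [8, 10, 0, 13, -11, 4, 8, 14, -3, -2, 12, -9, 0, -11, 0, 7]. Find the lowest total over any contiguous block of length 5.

-13

[8, 10, 0, 13, -11] → sum 20
[10, 0, 13, -11, 4] → sum 16
[0, 13, -11, 4, 8] → sum 14
[13, -11, 4, 8, 14] → sum 28
[-11, 4, 8, 14, -3] → sum 12
[4, 8, 14, -3, -2] → sum 21
[8, 14, -3, -2, 12] → sum 29
[14, -3, -2, 12, -9] → sum 12
[-3, -2, 12, -9, 0] → sum -2
[-2, 12, -9, 0, -11] → sum -10
[12, -9, 0, -11, 0] → sum -8
[-9, 0, -11, 0, 7] → sum -13
Lowest of these is -13.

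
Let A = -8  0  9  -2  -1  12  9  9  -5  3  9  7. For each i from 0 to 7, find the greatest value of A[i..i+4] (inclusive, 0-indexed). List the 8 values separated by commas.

9, 12, 12, 12, 12, 12, 9, 9

-8 0 9 -2 -1 → max 9
0 9 -2 -1 12 → max 12
9 -2 -1 12 9 → max 12
-2 -1 12 9 9 → max 12
-1 12 9 9 -5 → max 12
12 9 9 -5 3 → max 12
9 9 -5 3 9 → max 9
9 -5 3 9 7 → max 9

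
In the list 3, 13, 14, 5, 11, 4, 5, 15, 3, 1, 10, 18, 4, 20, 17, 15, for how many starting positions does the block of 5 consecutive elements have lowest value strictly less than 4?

7

(3, 13, 14, 5, 11) → min 3  < 4 ✓
(13, 14, 5, 11, 4) → min 4
(14, 5, 11, 4, 5) → min 4
(5, 11, 4, 5, 15) → min 4
(11, 4, 5, 15, 3) → min 3  < 4 ✓
(4, 5, 15, 3, 1) → min 1  < 4 ✓
(5, 15, 3, 1, 10) → min 1  < 4 ✓
(15, 3, 1, 10, 18) → min 1  < 4 ✓
(3, 1, 10, 18, 4) → min 1  < 4 ✓
(1, 10, 18, 4, 20) → min 1  < 4 ✓
(10, 18, 4, 20, 17) → min 4
(18, 4, 20, 17, 15) → min 4
7 windows satisfy the condition.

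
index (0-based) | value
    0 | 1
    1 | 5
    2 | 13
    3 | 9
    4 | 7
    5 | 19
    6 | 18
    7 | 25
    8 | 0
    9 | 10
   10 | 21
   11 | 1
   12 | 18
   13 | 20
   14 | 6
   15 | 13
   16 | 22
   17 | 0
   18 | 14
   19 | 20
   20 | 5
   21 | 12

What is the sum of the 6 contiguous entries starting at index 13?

75

Elements at indices 13..18: 20, 6, 13, 22, 0, 14
sum(20, 6, 13, 22, 0, 14) = 75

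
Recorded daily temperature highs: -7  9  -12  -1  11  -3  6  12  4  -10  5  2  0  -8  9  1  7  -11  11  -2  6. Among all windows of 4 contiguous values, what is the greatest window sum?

-7 9 -12 -1 → sum -11
9 -12 -1 11 → sum 7
-12 -1 11 -3 → sum -5
-1 11 -3 6 → sum 13
11 -3 6 12 → sum 26
-3 6 12 4 → sum 19
6 12 4 -10 → sum 12
12 4 -10 5 → sum 11
4 -10 5 2 → sum 1
-10 5 2 0 → sum -3
5 2 0 -8 → sum -1
2 0 -8 9 → sum 3
0 -8 9 1 → sum 2
-8 9 1 7 → sum 9
9 1 7 -11 → sum 6
1 7 -11 11 → sum 8
7 -11 11 -2 → sum 5
-11 11 -2 6 → sum 4
Greatest of these is 26.

26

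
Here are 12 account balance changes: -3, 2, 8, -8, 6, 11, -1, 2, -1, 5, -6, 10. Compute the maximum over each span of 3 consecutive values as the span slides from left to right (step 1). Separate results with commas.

8, 8, 8, 11, 11, 11, 2, 5, 5, 10

(-3, 2, 8) → max 8
(2, 8, -8) → max 8
(8, -8, 6) → max 8
(-8, 6, 11) → max 11
(6, 11, -1) → max 11
(11, -1, 2) → max 11
(-1, 2, -1) → max 2
(2, -1, 5) → max 5
(-1, 5, -6) → max 5
(5, -6, 10) → max 10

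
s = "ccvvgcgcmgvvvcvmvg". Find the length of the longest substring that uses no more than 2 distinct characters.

5

Extend right; when distinct count exceeds 2, shrink from the left:
[c] 1 distinct, len 1
[c, c] 1 distinct, len 2
[c, c, v] 2 distinct, len 3
[c, c, v, v] 2 distinct, len 4
[v, v, g] 2 distinct, len 3
[g, c] 2 distinct, len 2
[g, c, g] 2 distinct, len 3
[g, c, g, c] 2 distinct, len 4
[c, m] 2 distinct, len 2
[m, g] 2 distinct, len 2
[g, v] 2 distinct, len 2
[g, v, v] 2 distinct, len 3
[g, v, v, v] 2 distinct, len 4
[v, v, v, c] 2 distinct, len 4
[v, v, v, c, v] 2 distinct, len 5
[v, m] 2 distinct, len 2
[v, m, v] 2 distinct, len 3
[v, g] 2 distinct, len 2
Longest length with ≤2 distinct: 5.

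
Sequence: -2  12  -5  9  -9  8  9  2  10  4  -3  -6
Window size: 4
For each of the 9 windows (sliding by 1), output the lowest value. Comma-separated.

-5, -9, -9, -9, -9, 2, 2, -3, -6

(-2, 12, -5, 9) → min -5
(12, -5, 9, -9) → min -9
(-5, 9, -9, 8) → min -9
(9, -9, 8, 9) → min -9
(-9, 8, 9, 2) → min -9
(8, 9, 2, 10) → min 2
(9, 2, 10, 4) → min 2
(2, 10, 4, -3) → min -3
(10, 4, -3, -6) → min -6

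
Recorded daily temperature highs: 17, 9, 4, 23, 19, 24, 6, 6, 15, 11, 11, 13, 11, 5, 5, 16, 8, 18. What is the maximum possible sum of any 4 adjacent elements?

[17, 9, 4, 23] → sum 53
[9, 4, 23, 19] → sum 55
[4, 23, 19, 24] → sum 70
[23, 19, 24, 6] → sum 72
[19, 24, 6, 6] → sum 55
[24, 6, 6, 15] → sum 51
[6, 6, 15, 11] → sum 38
[6, 15, 11, 11] → sum 43
[15, 11, 11, 13] → sum 50
[11, 11, 13, 11] → sum 46
[11, 13, 11, 5] → sum 40
[13, 11, 5, 5] → sum 34
[11, 5, 5, 16] → sum 37
[5, 5, 16, 8] → sum 34
[5, 16, 8, 18] → sum 47
Maximum of these is 72.

72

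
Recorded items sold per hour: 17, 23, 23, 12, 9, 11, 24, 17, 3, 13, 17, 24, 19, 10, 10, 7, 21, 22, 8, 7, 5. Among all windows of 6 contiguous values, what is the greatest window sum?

Each size-6 window and its sum:
(17, 23, 23, 12, 9, 11) → sum 95
(23, 23, 12, 9, 11, 24) → sum 102
(23, 12, 9, 11, 24, 17) → sum 96
(12, 9, 11, 24, 17, 3) → sum 76
(9, 11, 24, 17, 3, 13) → sum 77
(11, 24, 17, 3, 13, 17) → sum 85
(24, 17, 3, 13, 17, 24) → sum 98
(17, 3, 13, 17, 24, 19) → sum 93
(3, 13, 17, 24, 19, 10) → sum 86
(13, 17, 24, 19, 10, 10) → sum 93
(17, 24, 19, 10, 10, 7) → sum 87
(24, 19, 10, 10, 7, 21) → sum 91
(19, 10, 10, 7, 21, 22) → sum 89
(10, 10, 7, 21, 22, 8) → sum 78
(10, 7, 21, 22, 8, 7) → sum 75
(7, 21, 22, 8, 7, 5) → sum 70
Greatest of these is 102.

102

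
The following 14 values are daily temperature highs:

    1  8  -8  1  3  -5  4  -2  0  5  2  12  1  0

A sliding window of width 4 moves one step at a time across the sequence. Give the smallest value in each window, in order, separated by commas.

-8, -8, -8, -5, -5, -5, -2, -2, 0, 1, 0

Sliding a size-4 window across the 14 values:
1 8 -8 1 → min -8
8 -8 1 3 → min -8
-8 1 3 -5 → min -8
1 3 -5 4 → min -5
3 -5 4 -2 → min -5
-5 4 -2 0 → min -5
4 -2 0 5 → min -2
-2 0 5 2 → min -2
0 5 2 12 → min 0
5 2 12 1 → min 1
2 12 1 0 → min 0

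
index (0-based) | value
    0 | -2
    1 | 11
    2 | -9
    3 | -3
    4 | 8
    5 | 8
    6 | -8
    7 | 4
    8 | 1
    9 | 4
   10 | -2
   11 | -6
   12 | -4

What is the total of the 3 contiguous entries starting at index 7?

Elements at indices 7..9: 4, 1, 4
sum(4, 1, 4) = 9

9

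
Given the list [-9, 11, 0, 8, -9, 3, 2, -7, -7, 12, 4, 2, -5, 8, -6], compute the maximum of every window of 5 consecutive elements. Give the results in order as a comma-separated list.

[-9, 11, 0, 8, -9] → max 11
[11, 0, 8, -9, 3] → max 11
[0, 8, -9, 3, 2] → max 8
[8, -9, 3, 2, -7] → max 8
[-9, 3, 2, -7, -7] → max 3
[3, 2, -7, -7, 12] → max 12
[2, -7, -7, 12, 4] → max 12
[-7, -7, 12, 4, 2] → max 12
[-7, 12, 4, 2, -5] → max 12
[12, 4, 2, -5, 8] → max 12
[4, 2, -5, 8, -6] → max 8

11, 11, 8, 8, 3, 12, 12, 12, 12, 12, 8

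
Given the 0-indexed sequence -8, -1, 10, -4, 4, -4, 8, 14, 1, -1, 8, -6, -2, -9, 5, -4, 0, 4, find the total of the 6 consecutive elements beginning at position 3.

19

Elements at indices 3..8: -4, 4, -4, 8, 14, 1
sum(-4, 4, -4, 8, 14, 1) = 19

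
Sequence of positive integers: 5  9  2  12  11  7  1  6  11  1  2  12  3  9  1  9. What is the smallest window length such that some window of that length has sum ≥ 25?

3

add 5: running sum 5 < 25
add 9: running sum 14 < 25
add 2: running sum 16 < 25
add 12: shortest ending here [5, 9, 2, 12] sum 28, len 4
add 11: shortest ending here [2, 12, 11] sum 25, len 3
add 7: shortest ending here [12, 11, 7] sum 30, len 3
add 1: shortest ending here [12, 11, 7, 1] sum 31, len 4
add 6: shortest ending here [11, 7, 1, 6] sum 25, len 4
add 11: shortest ending here [7, 1, 6, 11] sum 25, len 4
add 1: shortest ending here [7, 1, 6, 11, 1] sum 26, len 5
add 2: shortest ending here [7, 1, 6, 11, 1, 2] sum 28, len 6
add 12: shortest ending here [11, 1, 2, 12] sum 26, len 4
add 3: shortest ending here [11, 1, 2, 12, 3] sum 29, len 5
add 9: shortest ending here [2, 12, 3, 9] sum 26, len 4
add 1: shortest ending here [12, 3, 9, 1] sum 25, len 4
add 9: shortest ending here [12, 3, 9, 1, 9] sum 34, len 5
Shortest qualifying length: 3.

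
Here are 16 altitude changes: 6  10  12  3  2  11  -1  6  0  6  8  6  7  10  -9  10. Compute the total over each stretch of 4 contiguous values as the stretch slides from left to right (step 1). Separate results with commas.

31, 27, 28, 15, 18, 16, 11, 20, 20, 27, 31, 14, 18

[6, 10, 12, 3] → sum 31
[10, 12, 3, 2] → sum 27
[12, 3, 2, 11] → sum 28
[3, 2, 11, -1] → sum 15
[2, 11, -1, 6] → sum 18
[11, -1, 6, 0] → sum 16
[-1, 6, 0, 6] → sum 11
[6, 0, 6, 8] → sum 20
[0, 6, 8, 6] → sum 20
[6, 8, 6, 7] → sum 27
[8, 6, 7, 10] → sum 31
[6, 7, 10, -9] → sum 14
[7, 10, -9, 10] → sum 18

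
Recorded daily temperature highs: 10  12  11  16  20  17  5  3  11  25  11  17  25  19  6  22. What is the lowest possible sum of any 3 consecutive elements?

Window sums for each of the 14 positions:
10 12 11 → sum 33
12 11 16 → sum 39
11 16 20 → sum 47
16 20 17 → sum 53
20 17 5 → sum 42
17 5 3 → sum 25
5 3 11 → sum 19
3 11 25 → sum 39
11 25 11 → sum 47
25 11 17 → sum 53
11 17 25 → sum 53
17 25 19 → sum 61
25 19 6 → sum 50
19 6 22 → sum 47
Lowest of these is 19.

19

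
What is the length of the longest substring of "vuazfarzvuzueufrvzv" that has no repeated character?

6

add v: [v] len 1
add u: [v, u] len 2
add a: [v, u, a] len 3
add z: [v, u, a, z] len 4
add f: [v, u, a, z, f] len 5
add a (repeat a, move left end past it): [z, f, a] len 3
add r: [z, f, a, r] len 4
add z (repeat z, move left end past it): [f, a, r, z] len 4
add v: [f, a, r, z, v] len 5
add u: [f, a, r, z, v, u] len 6
add z (repeat z, move left end past it): [v, u, z] len 3
add u (repeat u, move left end past it): [z, u] len 2
add e: [z, u, e] len 3
add u (repeat u, move left end past it): [e, u] len 2
add f: [e, u, f] len 3
add r: [e, u, f, r] len 4
add v: [e, u, f, r, v] len 5
add z: [e, u, f, r, v, z] len 6
add v (repeat v, move left end past it): [z, v] len 2
Longest all-distinct length: 6.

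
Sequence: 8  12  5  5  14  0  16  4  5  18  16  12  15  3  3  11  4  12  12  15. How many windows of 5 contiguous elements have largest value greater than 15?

8 12 5 5 14 → max 14
12 5 5 14 0 → max 14
5 5 14 0 16 → max 16  > 15 ✓
5 14 0 16 4 → max 16  > 15 ✓
14 0 16 4 5 → max 16  > 15 ✓
0 16 4 5 18 → max 18  > 15 ✓
16 4 5 18 16 → max 18  > 15 ✓
4 5 18 16 12 → max 18  > 15 ✓
5 18 16 12 15 → max 18  > 15 ✓
18 16 12 15 3 → max 18  > 15 ✓
16 12 15 3 3 → max 16  > 15 ✓
12 15 3 3 11 → max 15
15 3 3 11 4 → max 15
3 3 11 4 12 → max 12
3 11 4 12 12 → max 12
11 4 12 12 15 → max 15
9 windows satisfy the condition.

9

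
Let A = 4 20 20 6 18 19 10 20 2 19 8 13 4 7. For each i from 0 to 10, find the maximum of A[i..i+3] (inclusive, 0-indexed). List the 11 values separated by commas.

20, 20, 20, 19, 20, 20, 20, 20, 19, 19, 13

4 20 20 6 → max 20
20 20 6 18 → max 20
20 6 18 19 → max 20
6 18 19 10 → max 19
18 19 10 20 → max 20
19 10 20 2 → max 20
10 20 2 19 → max 20
20 2 19 8 → max 20
2 19 8 13 → max 19
19 8 13 4 → max 19
8 13 4 7 → max 13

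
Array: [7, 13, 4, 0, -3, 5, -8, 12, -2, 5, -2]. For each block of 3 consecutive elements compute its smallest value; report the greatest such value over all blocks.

4

Each size-3 window and its min:
(7, 13, 4) → min 4
(13, 4, 0) → min 0
(4, 0, -3) → min -3
(0, -3, 5) → min -3
(-3, 5, -8) → min -8
(5, -8, 12) → min -8
(-8, 12, -2) → min -8
(12, -2, 5) → min -2
(-2, 5, -2) → min -2
Greatest of these is 4.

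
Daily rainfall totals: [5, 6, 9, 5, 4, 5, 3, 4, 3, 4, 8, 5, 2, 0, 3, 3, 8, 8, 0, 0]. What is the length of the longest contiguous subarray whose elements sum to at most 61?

Extend to the right; shrink from the left whenever the sum exceeds 61:
add 5: [5] sum 5, len 1
add 6: [5, 6] sum 11, len 2
add 9: [5, 6, 9] sum 20, len 3
add 5: [5, 6, 9, 5] sum 25, len 4
add 4: [5, 6, 9, 5, 4] sum 29, len 5
add 5: [5, 6, 9, 5, 4, 5] sum 34, len 6
add 3: [5, 6, 9, 5, 4, 5, 3] sum 37, len 7
add 4: [5, 6, 9, 5, 4, 5, 3, 4] sum 41, len 8
add 3: [5, 6, 9, 5, 4, 5, 3, 4, 3] sum 44, len 9
add 4: [5, 6, 9, 5, 4, 5, 3, 4, 3, 4] sum 48, len 10
add 8: [5, 6, 9, 5, 4, 5, 3, 4, 3, 4, 8] sum 56, len 11
add 5: [5, 6, 9, 5, 4, 5, 3, 4, 3, 4, 8, 5] sum 61, len 12
add 2: [6, 9, 5, 4, 5, 3, 4, 3, 4, 8, 5, 2] sum 58, len 12
add 0: [6, 9, 5, 4, 5, 3, 4, 3, 4, 8, 5, 2, 0] sum 58, len 13
add 3: [6, 9, 5, 4, 5, 3, 4, 3, 4, 8, 5, 2, 0, 3] sum 61, len 14
add 3: [9, 5, 4, 5, 3, 4, 3, 4, 8, 5, 2, 0, 3, 3] sum 58, len 14
add 8: [5, 4, 5, 3, 4, 3, 4, 8, 5, 2, 0, 3, 3, 8] sum 57, len 14
add 8: [4, 5, 3, 4, 3, 4, 8, 5, 2, 0, 3, 3, 8, 8] sum 60, len 14
add 0: [4, 5, 3, 4, 3, 4, 8, 5, 2, 0, 3, 3, 8, 8, 0] sum 60, len 15
add 0: [4, 5, 3, 4, 3, 4, 8, 5, 2, 0, 3, 3, 8, 8, 0, 0] sum 60, len 16
Longest length seen: 16.

16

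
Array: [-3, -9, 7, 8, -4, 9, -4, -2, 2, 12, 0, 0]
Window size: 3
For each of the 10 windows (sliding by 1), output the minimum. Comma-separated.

-9, -9, -4, -4, -4, -4, -4, -2, 0, 0

Sliding a size-3 window across the 12 values:
(-3, -9, 7) → min -9
(-9, 7, 8) → min -9
(7, 8, -4) → min -4
(8, -4, 9) → min -4
(-4, 9, -4) → min -4
(9, -4, -2) → min -4
(-4, -2, 2) → min -4
(-2, 2, 12) → min -2
(2, 12, 0) → min 0
(12, 0, 0) → min 0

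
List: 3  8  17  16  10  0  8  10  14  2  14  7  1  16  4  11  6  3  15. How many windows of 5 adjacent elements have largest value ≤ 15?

6

(3, 8, 17, 16, 10) → max 17
(8, 17, 16, 10, 0) → max 17
(17, 16, 10, 0, 8) → max 17
(16, 10, 0, 8, 10) → max 16
(10, 0, 8, 10, 14) → max 14  ≤ 15 ✓
(0, 8, 10, 14, 2) → max 14  ≤ 15 ✓
(8, 10, 14, 2, 14) → max 14  ≤ 15 ✓
(10, 14, 2, 14, 7) → max 14  ≤ 15 ✓
(14, 2, 14, 7, 1) → max 14  ≤ 15 ✓
(2, 14, 7, 1, 16) → max 16
(14, 7, 1, 16, 4) → max 16
(7, 1, 16, 4, 11) → max 16
(1, 16, 4, 11, 6) → max 16
(16, 4, 11, 6, 3) → max 16
(4, 11, 6, 3, 15) → max 15  ≤ 15 ✓
6 windows satisfy the condition.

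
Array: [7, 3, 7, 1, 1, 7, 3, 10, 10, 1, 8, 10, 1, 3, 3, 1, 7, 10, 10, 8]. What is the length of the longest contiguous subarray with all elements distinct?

4

[7] len 1
[7, 3] len 2
[3, 7] len 2
[3, 7, 1] len 3
[1] len 1
[1, 7] len 2
[1, 7, 3] len 3
[1, 7, 3, 10] len 4
[10] len 1
[10, 1] len 2
[10, 1, 8] len 3
[1, 8, 10] len 3
[8, 10, 1] len 3
[8, 10, 1, 3] len 4
[3] len 1
[3, 1] len 2
[3, 1, 7] len 3
[3, 1, 7, 10] len 4
[10] len 1
[10, 8] len 2
Longest all-distinct length: 4.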